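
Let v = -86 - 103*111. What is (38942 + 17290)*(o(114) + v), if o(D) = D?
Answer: -641325960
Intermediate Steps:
v = -11519 (v = -86 - 11433 = -11519)
(38942 + 17290)*(o(114) + v) = (38942 + 17290)*(114 - 11519) = 56232*(-11405) = -641325960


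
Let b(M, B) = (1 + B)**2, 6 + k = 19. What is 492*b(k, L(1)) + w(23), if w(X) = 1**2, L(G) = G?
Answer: 1969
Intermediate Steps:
k = 13 (k = -6 + 19 = 13)
w(X) = 1
492*b(k, L(1)) + w(23) = 492*(1 + 1)**2 + 1 = 492*2**2 + 1 = 492*4 + 1 = 1968 + 1 = 1969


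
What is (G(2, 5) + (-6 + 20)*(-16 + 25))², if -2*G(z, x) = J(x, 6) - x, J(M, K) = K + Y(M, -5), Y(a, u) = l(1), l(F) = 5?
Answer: 15129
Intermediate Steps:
Y(a, u) = 5
J(M, K) = 5 + K (J(M, K) = K + 5 = 5 + K)
G(z, x) = -11/2 + x/2 (G(z, x) = -((5 + 6) - x)/2 = -(11 - x)/2 = -11/2 + x/2)
(G(2, 5) + (-6 + 20)*(-16 + 25))² = ((-11/2 + (½)*5) + (-6 + 20)*(-16 + 25))² = ((-11/2 + 5/2) + 14*9)² = (-3 + 126)² = 123² = 15129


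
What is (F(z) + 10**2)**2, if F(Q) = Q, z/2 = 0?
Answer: 10000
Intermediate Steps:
z = 0 (z = 2*0 = 0)
(F(z) + 10**2)**2 = (0 + 10**2)**2 = (0 + 100)**2 = 100**2 = 10000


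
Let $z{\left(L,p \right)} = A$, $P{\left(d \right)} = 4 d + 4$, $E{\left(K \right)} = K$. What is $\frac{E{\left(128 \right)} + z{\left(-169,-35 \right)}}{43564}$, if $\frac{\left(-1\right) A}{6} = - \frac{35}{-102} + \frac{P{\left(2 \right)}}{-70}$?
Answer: $\frac{75547}{25920580} \approx 0.0029146$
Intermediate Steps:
$P{\left(d \right)} = 4 + 4 d$
$A = - \frac{613}{595}$ ($A = - 6 \left(- \frac{35}{-102} + \frac{4 + 4 \cdot 2}{-70}\right) = - 6 \left(\left(-35\right) \left(- \frac{1}{102}\right) + \left(4 + 8\right) \left(- \frac{1}{70}\right)\right) = - 6 \left(\frac{35}{102} + 12 \left(- \frac{1}{70}\right)\right) = - 6 \left(\frac{35}{102} - \frac{6}{35}\right) = \left(-6\right) \frac{613}{3570} = - \frac{613}{595} \approx -1.0303$)
$z{\left(L,p \right)} = - \frac{613}{595}$
$\frac{E{\left(128 \right)} + z{\left(-169,-35 \right)}}{43564} = \frac{128 - \frac{613}{595}}{43564} = \frac{75547}{595} \cdot \frac{1}{43564} = \frac{75547}{25920580}$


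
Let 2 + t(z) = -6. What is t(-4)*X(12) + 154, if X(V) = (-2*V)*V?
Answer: 2458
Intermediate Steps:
t(z) = -8 (t(z) = -2 - 6 = -8)
X(V) = -2*V**2
t(-4)*X(12) + 154 = -(-16)*12**2 + 154 = -(-16)*144 + 154 = -8*(-288) + 154 = 2304 + 154 = 2458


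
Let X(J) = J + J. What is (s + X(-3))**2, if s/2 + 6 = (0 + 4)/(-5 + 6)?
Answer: 100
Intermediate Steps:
s = -4 (s = -12 + 2*((0 + 4)/(-5 + 6)) = -12 + 2*(4/1) = -12 + 2*(4*1) = -12 + 2*4 = -12 + 8 = -4)
X(J) = 2*J
(s + X(-3))**2 = (-4 + 2*(-3))**2 = (-4 - 6)**2 = (-10)**2 = 100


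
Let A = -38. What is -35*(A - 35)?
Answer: 2555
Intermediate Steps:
-35*(A - 35) = -35*(-38 - 35) = -35*(-73) = 2555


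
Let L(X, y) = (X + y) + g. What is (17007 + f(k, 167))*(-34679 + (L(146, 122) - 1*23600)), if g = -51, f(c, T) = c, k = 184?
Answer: -998143842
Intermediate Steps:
L(X, y) = -51 + X + y (L(X, y) = (X + y) - 51 = -51 + X + y)
(17007 + f(k, 167))*(-34679 + (L(146, 122) - 1*23600)) = (17007 + 184)*(-34679 + ((-51 + 146 + 122) - 1*23600)) = 17191*(-34679 + (217 - 23600)) = 17191*(-34679 - 23383) = 17191*(-58062) = -998143842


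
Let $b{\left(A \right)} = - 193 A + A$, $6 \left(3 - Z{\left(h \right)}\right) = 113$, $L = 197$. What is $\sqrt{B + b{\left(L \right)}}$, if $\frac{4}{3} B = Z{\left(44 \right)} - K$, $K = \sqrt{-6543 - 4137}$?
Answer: $\frac{\sqrt{-605374 - 24 i \sqrt{2670}}}{4} \approx 0.19923 - 194.51 i$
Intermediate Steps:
$Z{\left(h \right)} = - \frac{95}{6}$ ($Z{\left(h \right)} = 3 - \frac{113}{6} = - \frac{95}{6}$)
$K = 2 i \sqrt{2670}$ ($K = \sqrt{-10680} = 2 i \sqrt{2670} \approx 103.34 i$)
$B = - \frac{95}{8} - \frac{3 i \sqrt{2670}}{2}$ ($B = \frac{3 \left(- \frac{95}{6} - 2 i \sqrt{2670}\right)}{4} = - \frac{95}{8} - \frac{3 i \sqrt{2670}}{2} \approx -11.875 - 77.508 i$)
$b{\left(A \right)} = - 192 A$
$\sqrt{B + b{\left(L \right)}} = \sqrt{\left(- \frac{95}{8} - \frac{3 i \sqrt{2670}}{2}\right) - 37824} = \sqrt{- \frac{302687}{8} - \frac{3 i \sqrt{2670}}{2}}$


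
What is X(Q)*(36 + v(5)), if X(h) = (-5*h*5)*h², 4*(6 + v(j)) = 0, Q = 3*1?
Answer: -20250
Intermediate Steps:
Q = 3
v(j) = -6 (v(j) = -6 + (¼)*0 = -6 + 0 = -6)
X(h) = -25*h³ (X(h) = (-25*h)*h² = -25*h³)
X(Q)*(36 + v(5)) = (-25*3³)*(36 - 6) = -25*27*30 = -675*30 = -20250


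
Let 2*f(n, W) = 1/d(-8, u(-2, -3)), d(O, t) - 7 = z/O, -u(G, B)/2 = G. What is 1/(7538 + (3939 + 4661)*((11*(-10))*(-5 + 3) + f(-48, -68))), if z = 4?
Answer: 13/24702594 ≈ 5.2626e-7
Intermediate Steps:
u(G, B) = -2*G
d(O, t) = 7 + 4/O
f(n, W) = 1/13 (f(n, W) = 1/(2*(7 + 4/(-8))) = 1/(2*(7 + 4*(-⅛))) = 1/(2*(7 - ½)) = 1/(2*(13/2)) = (½)*(2/13) = 1/13)
1/(7538 + (3939 + 4661)*((11*(-10))*(-5 + 3) + f(-48, -68))) = 1/(7538 + (3939 + 4661)*((11*(-10))*(-5 + 3) + 1/13)) = 1/(7538 + 8600*(-110*(-2) + 1/13)) = 1/(7538 + 8600*(220 + 1/13)) = 1/(7538 + 8600*(2861/13)) = 1/(7538 + 24604600/13) = 1/(24702594/13) = 13/24702594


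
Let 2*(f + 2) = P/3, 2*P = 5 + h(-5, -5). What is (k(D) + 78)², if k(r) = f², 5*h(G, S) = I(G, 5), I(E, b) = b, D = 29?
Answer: 103041/16 ≈ 6440.1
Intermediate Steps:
h(G, S) = 1 (h(G, S) = (⅕)*5 = 1)
P = 3 (P = (5 + 1)/2 = (½)*6 = 3)
f = -3/2 (f = -2 + (3/3)/2 = -2 + (3*(⅓))/2 = -2 + (½)*1 = -2 + ½ = -3/2 ≈ -1.5000)
k(r) = 9/4 (k(r) = (-3/2)² = 9/4)
(k(D) + 78)² = (9/4 + 78)² = (321/4)² = 103041/16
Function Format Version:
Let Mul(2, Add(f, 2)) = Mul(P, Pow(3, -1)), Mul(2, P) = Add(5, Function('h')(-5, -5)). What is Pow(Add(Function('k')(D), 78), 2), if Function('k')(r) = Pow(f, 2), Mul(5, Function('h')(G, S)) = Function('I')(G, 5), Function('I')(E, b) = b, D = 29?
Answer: Rational(103041, 16) ≈ 6440.1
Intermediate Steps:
Function('h')(G, S) = 1 (Function('h')(G, S) = Mul(Rational(1, 5), 5) = 1)
P = 3 (P = Mul(Rational(1, 2), Add(5, 1)) = Mul(Rational(1, 2), 6) = 3)
f = Rational(-3, 2) (f = Add(-2, Mul(Rational(1, 2), Mul(3, Pow(3, -1)))) = Add(-2, Mul(Rational(1, 2), Mul(3, Rational(1, 3)))) = Add(-2, Mul(Rational(1, 2), 1)) = Add(-2, Rational(1, 2)) = Rational(-3, 2) ≈ -1.5000)
Function('k')(r) = Rational(9, 4) (Function('k')(r) = Pow(Rational(-3, 2), 2) = Rational(9, 4))
Pow(Add(Function('k')(D), 78), 2) = Pow(Add(Rational(9, 4), 78), 2) = Pow(Rational(321, 4), 2) = Rational(103041, 16)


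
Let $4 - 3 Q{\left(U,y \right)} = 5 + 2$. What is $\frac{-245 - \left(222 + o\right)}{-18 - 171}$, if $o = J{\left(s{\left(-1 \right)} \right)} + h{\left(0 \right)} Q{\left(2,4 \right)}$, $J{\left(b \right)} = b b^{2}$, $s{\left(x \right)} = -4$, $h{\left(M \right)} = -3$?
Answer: $\frac{58}{27} \approx 2.1481$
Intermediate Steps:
$Q{\left(U,y \right)} = -1$ ($Q{\left(U,y \right)} = \frac{4}{3} - \frac{5 + 2}{3} = \frac{4}{3} - \frac{7}{3} = -1$)
$J{\left(b \right)} = b^{3}$
$o = -61$ ($o = \left(-4\right)^{3} - -3 = -64 + 3 = -61$)
$\frac{-245 - \left(222 + o\right)}{-18 - 171} = \frac{-245 - 161}{-18 - 171} = \frac{-245 + \left(-222 + 61\right)}{-189} = \left(-245 - 161\right) \left(- \frac{1}{189}\right) = \left(-406\right) \left(- \frac{1}{189}\right) = \frac{58}{27}$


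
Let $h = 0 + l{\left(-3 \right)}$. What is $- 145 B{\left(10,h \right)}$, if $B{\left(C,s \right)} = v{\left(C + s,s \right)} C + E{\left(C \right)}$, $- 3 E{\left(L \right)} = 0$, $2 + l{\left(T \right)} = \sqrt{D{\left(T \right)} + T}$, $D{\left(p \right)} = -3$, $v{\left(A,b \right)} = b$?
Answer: $2900 - 1450 i \sqrt{6} \approx 2900.0 - 3551.8 i$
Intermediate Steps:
$l{\left(T \right)} = -2 + \sqrt{-3 + T}$
$E{\left(L \right)} = 0$ ($E{\left(L \right)} = \left(- \frac{1}{3}\right) 0 = 0$)
$h = -2 + i \sqrt{6}$ ($h = 0 - \left(2 - \sqrt{-3 - 3}\right) = 0 - \left(2 - \sqrt{-6}\right) = 0 - \left(2 - i \sqrt{6}\right) = -2 + i \sqrt{6} \approx -2.0 + 2.4495 i$)
$B{\left(C,s \right)} = C s$ ($B{\left(C,s \right)} = s C + 0 = C s + 0 = C s$)
$- 145 B{\left(10,h \right)} = - 145 \cdot 10 \left(-2 + i \sqrt{6}\right) = - 145 \left(-20 + 10 i \sqrt{6}\right) = 2900 - 1450 i \sqrt{6}$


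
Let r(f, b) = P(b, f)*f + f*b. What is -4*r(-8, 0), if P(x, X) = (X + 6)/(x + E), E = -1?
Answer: 64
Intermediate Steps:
P(x, X) = (6 + X)/(-1 + x) (P(x, X) = (X + 6)/(x - 1) = (6 + X)/(-1 + x))
r(f, b) = b*f + f*(6 + f)/(-1 + b) (r(f, b) = ((6 + f)/(-1 + b))*f + f*b = f*(6 + f)/(-1 + b) + b*f = b*f + f*(6 + f)/(-1 + b))
-4*r(-8, 0) = -(-32)*(6 - 8 + 0*(-1 + 0))/(-1 + 0) = -(-32)*(6 - 8 + 0*(-1))/(-1) = -(-32)*(-1)*(6 - 8 + 0) = -(-32)*(-1)*(-2) = -4*(-16) = 64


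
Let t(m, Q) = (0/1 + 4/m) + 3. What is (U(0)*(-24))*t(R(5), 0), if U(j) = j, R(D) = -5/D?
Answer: 0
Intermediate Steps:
t(m, Q) = 3 + 4/m (t(m, Q) = (0*1 + 4/m) + 3 = (0 + 4/m) + 3 = 4/m + 3 = 3 + 4/m)
(U(0)*(-24))*t(R(5), 0) = (0*(-24))*(3 + 4/((-5/5))) = 0*(3 + 4/((-5*⅕))) = 0*(3 + 4/(-1)) = 0*(3 + 4*(-1)) = 0*(3 - 4) = 0*(-1) = 0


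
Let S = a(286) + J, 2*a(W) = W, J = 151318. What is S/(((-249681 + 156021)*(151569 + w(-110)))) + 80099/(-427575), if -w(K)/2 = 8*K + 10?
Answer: -25559999318003/136433680464900 ≈ -0.18734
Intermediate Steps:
a(W) = W/2
w(K) = -20 - 16*K (w(K) = -2*(8*K + 10) = -2*(10 + 8*K) = -20 - 16*K)
S = 151461 (S = (½)*286 + 151318 = 143 + 151318 = 151461)
S/(((-249681 + 156021)*(151569 + w(-110)))) + 80099/(-427575) = 151461/(((-249681 + 156021)*(151569 + (-20 - 16*(-110))))) + 80099/(-427575) = 151461/((-93660*(151569 + (-20 + 1760)))) + 80099*(-1/427575) = 151461/((-93660*(151569 + 1740))) - 80099/427575 = 151461/((-93660*153309)) - 80099/427575 = 151461/(-14358920940) - 80099/427575 = 151461*(-1/14358920940) - 80099/427575 = -16829/1595435660 - 80099/427575 = -25559999318003/136433680464900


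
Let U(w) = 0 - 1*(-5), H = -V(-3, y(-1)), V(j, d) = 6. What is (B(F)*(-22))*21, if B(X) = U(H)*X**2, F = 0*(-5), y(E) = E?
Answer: 0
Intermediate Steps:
F = 0
H = -6 (H = -1*6 = -6)
U(w) = 5 (U(w) = 0 + 5 = 5)
B(X) = 5*X**2
(B(F)*(-22))*21 = ((5*0**2)*(-22))*21 = ((5*0)*(-22))*21 = (0*(-22))*21 = 0*21 = 0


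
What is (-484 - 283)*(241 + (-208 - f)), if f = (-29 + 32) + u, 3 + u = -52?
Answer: -65195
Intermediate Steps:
u = -55 (u = -3 - 52 = -55)
f = -52 (f = (-29 + 32) - 55 = 3 - 55 = -52)
(-484 - 283)*(241 + (-208 - f)) = (-484 - 283)*(241 + (-208 - 1*(-52))) = -767*(241 + (-208 + 52)) = -767*(241 - 156) = -767*85 = -65195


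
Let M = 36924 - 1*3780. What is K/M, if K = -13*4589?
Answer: -59657/33144 ≈ -1.7999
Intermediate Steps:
K = -59657
M = 33144 (M = 36924 - 3780 = 33144)
K/M = -59657/33144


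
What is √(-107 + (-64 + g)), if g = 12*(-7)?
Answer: I*√255 ≈ 15.969*I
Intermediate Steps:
g = -84
√(-107 + (-64 + g)) = √(-107 + (-64 - 84)) = √(-107 - 148) = √(-255) = I*√255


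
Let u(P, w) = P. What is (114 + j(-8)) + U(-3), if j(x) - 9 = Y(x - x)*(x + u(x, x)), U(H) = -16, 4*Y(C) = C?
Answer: 107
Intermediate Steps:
Y(C) = C/4
j(x) = 9 (j(x) = 9 + ((x - x)/4)*(x + x) = 9 + ((¼)*0)*(2*x) = 9 + 0*(2*x) = 9 + 0 = 9)
(114 + j(-8)) + U(-3) = (114 + 9) - 16 = 123 - 16 = 107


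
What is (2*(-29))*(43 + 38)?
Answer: -4698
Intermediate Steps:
(2*(-29))*(43 + 38) = -58*81 = -4698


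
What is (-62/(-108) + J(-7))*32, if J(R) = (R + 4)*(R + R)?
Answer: 36784/27 ≈ 1362.4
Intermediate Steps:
J(R) = 2*R*(4 + R) (J(R) = (4 + R)*(2*R) = 2*R*(4 + R))
(-62/(-108) + J(-7))*32 = (-62/(-108) + 2*(-7)*(4 - 7))*32 = (-62*(-1/108) + 2*(-7)*(-3))*32 = (31/54 + 42)*32 = (2299/54)*32 = 36784/27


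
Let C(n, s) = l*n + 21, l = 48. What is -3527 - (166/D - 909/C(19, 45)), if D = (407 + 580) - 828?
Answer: -174410072/49449 ≈ -3527.1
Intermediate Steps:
C(n, s) = 21 + 48*n (C(n, s) = 48*n + 21 = 21 + 48*n)
D = 159 (D = 987 - 828 = 159)
-3527 - (166/D - 909/C(19, 45)) = -3527 - (166/159 - 909/(21 + 48*19)) = -3527 - (166*(1/159) - 909/(21 + 912)) = -3527 - (166/159 - 909/933) = -3527 - (166/159 - 909*1/933) = -3527 - (166/159 - 303/311) = -3527 - 1*3449/49449 = -3527 - 3449/49449 = -174410072/49449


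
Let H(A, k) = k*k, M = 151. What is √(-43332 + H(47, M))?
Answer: 7*I*√419 ≈ 143.29*I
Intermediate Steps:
H(A, k) = k²
√(-43332 + H(47, M)) = √(-43332 + 151²) = √(-43332 + 22801) = √(-20531) = 7*I*√419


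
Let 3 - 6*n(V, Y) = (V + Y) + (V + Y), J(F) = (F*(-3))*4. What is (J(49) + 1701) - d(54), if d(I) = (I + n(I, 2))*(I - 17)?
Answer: -1277/6 ≈ -212.83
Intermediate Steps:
J(F) = -12*F (J(F) = -3*F*4 = -12*F)
n(V, Y) = ½ - V/3 - Y/3 (n(V, Y) = ½ - ((V + Y) + (V + Y))/6 = ½ - (2*V + 2*Y)/6 = ½ + (-V/3 - Y/3) = ½ - V/3 - Y/3)
d(I) = (-17 + I)*(-⅙ + 2*I/3) (d(I) = (I + (½ - I/3 - ⅓*2))*(I - 17) = (I + (½ - I/3 - ⅔))*(-17 + I) = (I + (-⅙ - I/3))*(-17 + I) = (-⅙ + 2*I/3)*(-17 + I) = (-17 + I)*(-⅙ + 2*I/3))
(J(49) + 1701) - d(54) = (-12*49 + 1701) - (17/6 - 23/2*54 + (⅔)*54²) = (-588 + 1701) - (17/6 - 621 + (⅔)*2916) = 1113 - (17/6 - 621 + 1944) = 1113 - 1*7955/6 = 1113 - 7955/6 = -1277/6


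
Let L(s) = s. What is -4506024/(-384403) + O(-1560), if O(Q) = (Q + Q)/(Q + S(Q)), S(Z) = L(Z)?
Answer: 4890427/384403 ≈ 12.722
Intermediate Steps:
S(Z) = Z
O(Q) = 1 (O(Q) = (Q + Q)/(Q + Q) = (2*Q)/((2*Q)) = (2*Q)*(1/(2*Q)) = 1)
-4506024/(-384403) + O(-1560) = -4506024/(-384403) + 1 = -4506024*(-1/384403) + 1 = 4506024/384403 + 1 = 4890427/384403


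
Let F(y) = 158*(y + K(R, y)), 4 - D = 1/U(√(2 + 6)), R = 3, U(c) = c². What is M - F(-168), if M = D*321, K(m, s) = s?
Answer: 434655/8 ≈ 54332.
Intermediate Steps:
D = 31/8 (D = 4 - 1/((√(2 + 6))²) = 4 - 1/((√8)²) = 4 - 1/((2*√2)²) = 4 - 1/8 = 4 - 1*⅛ = 4 - ⅛ = 31/8 ≈ 3.8750)
F(y) = 316*y (F(y) = 158*(y + y) = 158*(2*y) = 316*y)
M = 9951/8 (M = (31/8)*321 = 9951/8 ≈ 1243.9)
M - F(-168) = 9951/8 - 316*(-168) = 9951/8 - 1*(-53088) = 9951/8 + 53088 = 434655/8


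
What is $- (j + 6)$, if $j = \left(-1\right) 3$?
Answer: $-3$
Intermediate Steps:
$j = -3$
$- (j + 6) = - (-3 + 6) = \left(-1\right) 3 = -3$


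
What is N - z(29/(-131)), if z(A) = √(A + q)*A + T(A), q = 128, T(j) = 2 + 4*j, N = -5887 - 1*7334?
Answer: -1732097/131 + 29*√2192809/17161 ≈ -13220.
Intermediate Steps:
N = -13221 (N = -5887 - 7334 = -13221)
z(A) = 2 + 4*A + A*√(128 + A) (z(A) = √(A + 128)*A + (2 + 4*A) = √(128 + A)*A + (2 + 4*A) = A*√(128 + A) + (2 + 4*A) = 2 + 4*A + A*√(128 + A))
N - z(29/(-131)) = -13221 - (2 + 4*(29/(-131)) + (29/(-131))*√(128 + 29/(-131))) = -13221 - (2 + 4*(29*(-1/131)) + (29*(-1/131))*√(128 + 29*(-1/131))) = -13221 - (2 + 4*(-29/131) - 29*√(128 - 29/131)/131) = -13221 - (2 - 116/131 - 29*√2192809/17161) = -13221 - (146/131 - 29*√2192809/17161) = -13221 + (-146/131 + 29*√2192809/17161) = -1732097/131 + 29*√2192809/17161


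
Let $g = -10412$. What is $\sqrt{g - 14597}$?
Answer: $i \sqrt{25009} \approx 158.14 i$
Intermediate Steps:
$\sqrt{g - 14597} = \sqrt{-10412 - 14597} = \sqrt{-25009} = i \sqrt{25009}$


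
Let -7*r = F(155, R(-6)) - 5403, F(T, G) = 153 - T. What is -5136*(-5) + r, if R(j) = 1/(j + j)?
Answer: 185165/7 ≈ 26452.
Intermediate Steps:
R(j) = 1/(2*j)
r = 5405/7 (r = -((153 - 1*155) - 5403)/7 = -((153 - 155) - 5403)/7 = -(-2 - 5403)/7 = -1/7*(-5405) = 5405/7 ≈ 772.14)
-5136*(-5) + r = -5136*(-5) + 5405/7 = 25680 + 5405/7 = 185165/7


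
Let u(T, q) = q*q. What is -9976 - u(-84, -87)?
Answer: -17545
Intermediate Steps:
u(T, q) = q²
-9976 - u(-84, -87) = -9976 - 1*(-87)² = -9976 - 1*7569 = -9976 - 7569 = -17545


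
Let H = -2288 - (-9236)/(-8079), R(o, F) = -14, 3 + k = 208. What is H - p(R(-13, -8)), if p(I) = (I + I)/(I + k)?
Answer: -3532125496/1543089 ≈ -2289.0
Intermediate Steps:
k = 205 (k = -3 + 208 = 205)
p(I) = 2*I/(205 + I) (p(I) = (I + I)/(I + 205) = (2*I)/(205 + I) = 2*I/(205 + I))
H = -18493988/8079 (H = -2288 - (-9236)*(-1)/8079 = -2288 - 1*9236/8079 = -2288 - 9236/8079 = -18493988/8079 ≈ -2289.1)
H - p(R(-13, -8)) = -18493988/8079 - 2*(-14)/(205 - 14) = -18493988/8079 - 2*(-14)/191 = -18493988/8079 - 1*(-28/191) = -18493988/8079 + 28/191 = -3532125496/1543089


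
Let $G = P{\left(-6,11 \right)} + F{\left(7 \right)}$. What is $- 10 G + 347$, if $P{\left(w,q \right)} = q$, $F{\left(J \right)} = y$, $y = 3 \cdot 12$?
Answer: $-123$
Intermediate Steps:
$y = 36$
$F{\left(J \right)} = 36$
$G = 47$ ($G = 11 + 36 = 47$)
$- 10 G + 347 = \left(-10\right) 47 + 347 = -470 + 347 = -123$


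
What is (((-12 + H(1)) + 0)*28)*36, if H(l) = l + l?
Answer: -10080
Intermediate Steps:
H(l) = 2*l
(((-12 + H(1)) + 0)*28)*36 = (((-12 + 2*1) + 0)*28)*36 = (((-12 + 2) + 0)*28)*36 = ((-10 + 0)*28)*36 = -10*28*36 = -280*36 = -10080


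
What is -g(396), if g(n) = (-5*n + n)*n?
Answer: 627264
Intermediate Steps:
g(n) = -4*n² (g(n) = (-4*n)*n = -4*n²)
-g(396) = -(-4)*396² = -(-4)*156816 = -1*(-627264) = 627264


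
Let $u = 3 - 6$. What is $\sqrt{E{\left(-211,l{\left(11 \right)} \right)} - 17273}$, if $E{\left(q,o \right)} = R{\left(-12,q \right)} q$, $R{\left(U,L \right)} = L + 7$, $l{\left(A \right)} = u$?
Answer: $\sqrt{25771} \approx 160.53$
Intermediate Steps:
$u = -3$
$l{\left(A \right)} = -3$
$R{\left(U,L \right)} = 7 + L$
$E{\left(q,o \right)} = q \left(7 + q\right)$ ($E{\left(q,o \right)} = \left(7 + q\right) q = q \left(7 + q\right)$)
$\sqrt{E{\left(-211,l{\left(11 \right)} \right)} - 17273} = \sqrt{- 211 \left(7 - 211\right) - 17273} = \sqrt{\left(-211\right) \left(-204\right) - 17273} = \sqrt{43044 - 17273} = \sqrt{25771}$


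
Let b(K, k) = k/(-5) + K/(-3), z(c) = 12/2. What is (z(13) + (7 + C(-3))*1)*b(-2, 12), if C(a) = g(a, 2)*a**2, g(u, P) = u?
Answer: 364/15 ≈ 24.267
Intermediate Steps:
z(c) = 6 (z(c) = 12*(1/2) = 6)
C(a) = a**3 (C(a) = a*a**2 = a**3)
b(K, k) = -K/3 - k/5 (b(K, k) = k*(-1/5) + K*(-1/3) = -k/5 - K/3 = -K/3 - k/5)
(z(13) + (7 + C(-3))*1)*b(-2, 12) = (6 + (7 + (-3)**3)*1)*(-1/3*(-2) - 1/5*12) = (6 + (7 - 27)*1)*(2/3 - 12/5) = (6 - 20*1)*(-26/15) = (6 - 20)*(-26/15) = -14*(-26/15) = 364/15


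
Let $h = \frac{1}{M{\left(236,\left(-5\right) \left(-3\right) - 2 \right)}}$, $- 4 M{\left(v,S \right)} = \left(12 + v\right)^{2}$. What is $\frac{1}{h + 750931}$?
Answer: $\frac{15376}{11546315055} \approx 1.3317 \cdot 10^{-6}$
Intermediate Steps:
$M{\left(v,S \right)} = - \frac{\left(12 + v\right)^{2}}{4}$
$h = - \frac{1}{15376}$ ($h = \frac{1}{\left(- \frac{1}{4}\right) \left(12 + 236\right)^{2}} = \frac{1}{\left(- \frac{1}{4}\right) 248^{2}} = \frac{1}{\left(- \frac{1}{4}\right) 61504} = \frac{1}{-15376} = - \frac{1}{15376} \approx -6.5036 \cdot 10^{-5}$)
$\frac{1}{h + 750931} = \frac{1}{- \frac{1}{15376} + 750931} = \frac{1}{\frac{11546315055}{15376}} = \frac{15376}{11546315055}$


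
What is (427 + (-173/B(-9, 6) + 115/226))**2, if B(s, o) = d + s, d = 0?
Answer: 825646639801/4137156 ≈ 1.9957e+5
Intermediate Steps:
B(s, o) = s (B(s, o) = 0 + s = s)
(427 + (-173/B(-9, 6) + 115/226))**2 = (427 + (-173/(-9) + 115/226))**2 = (427 + (-173*(-1/9) + 115*(1/226)))**2 = (427 + (173/9 + 115/226))**2 = (427 + 40133/2034)**2 = (908651/2034)**2 = 825646639801/4137156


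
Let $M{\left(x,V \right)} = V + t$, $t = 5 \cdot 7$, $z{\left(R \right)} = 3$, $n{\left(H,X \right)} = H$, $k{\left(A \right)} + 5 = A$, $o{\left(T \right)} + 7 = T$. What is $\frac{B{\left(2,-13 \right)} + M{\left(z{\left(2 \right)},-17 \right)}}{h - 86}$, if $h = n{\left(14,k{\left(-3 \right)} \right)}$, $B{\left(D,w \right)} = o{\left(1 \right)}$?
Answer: $- \frac{1}{6} \approx -0.16667$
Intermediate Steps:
$o{\left(T \right)} = -7 + T$
$B{\left(D,w \right)} = -6$ ($B{\left(D,w \right)} = -7 + 1 = -6$)
$k{\left(A \right)} = -5 + A$
$h = 14$
$t = 35$
$M{\left(x,V \right)} = 35 + V$ ($M{\left(x,V \right)} = V + 35 = 35 + V$)
$\frac{B{\left(2,-13 \right)} + M{\left(z{\left(2 \right)},-17 \right)}}{h - 86} = \frac{-6 + \left(35 - 17\right)}{14 - 86} = \frac{-6 + 18}{-72} = 12 \left(- \frac{1}{72}\right) = - \frac{1}{6}$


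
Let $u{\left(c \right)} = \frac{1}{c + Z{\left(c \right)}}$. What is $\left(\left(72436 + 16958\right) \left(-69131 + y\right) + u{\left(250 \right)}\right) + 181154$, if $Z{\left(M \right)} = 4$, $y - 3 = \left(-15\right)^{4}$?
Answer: $- \frac{420084511111}{254} \approx -1.6539 \cdot 10^{9}$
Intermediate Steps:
$y = 50628$ ($y = 3 + \left(-15\right)^{4} = 3 + 50625 = 50628$)
$u{\left(c \right)} = \frac{1}{4 + c}$ ($u{\left(c \right)} = \frac{1}{c + 4} = \frac{1}{4 + c}$)
$\left(\left(72436 + 16958\right) \left(-69131 + y\right) + u{\left(250 \right)}\right) + 181154 = \left(\left(72436 + 16958\right) \left(-69131 + 50628\right) + \frac{1}{4 + 250}\right) + 181154 = \left(89394 \left(-18503\right) + \frac{1}{254}\right) + 181154 = \left(-1654057182 + \frac{1}{254}\right) + 181154 = - \frac{420130524227}{254} + 181154 = - \frac{420084511111}{254}$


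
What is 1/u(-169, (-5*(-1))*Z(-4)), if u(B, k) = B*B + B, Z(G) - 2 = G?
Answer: 1/28392 ≈ 3.5221e-5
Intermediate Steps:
Z(G) = 2 + G
u(B, k) = B + B² (u(B, k) = B² + B = B + B²)
1/u(-169, (-5*(-1))*Z(-4)) = 1/(-169*(1 - 169)) = 1/(-169*(-168)) = 1/28392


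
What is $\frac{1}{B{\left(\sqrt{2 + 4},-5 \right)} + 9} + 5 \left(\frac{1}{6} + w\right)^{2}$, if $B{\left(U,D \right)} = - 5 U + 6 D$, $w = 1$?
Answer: $\frac{23513}{3492} + \frac{5 \sqrt{6}}{291} \approx 6.7755$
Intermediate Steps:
$\frac{1}{B{\left(\sqrt{2 + 4},-5 \right)} + 9} + 5 \left(\frac{1}{6} + w\right)^{2} = \frac{1}{\left(- 5 \sqrt{2 + 4} + 6 \left(-5\right)\right) + 9} + 5 \left(\frac{1}{6} + 1\right)^{2} = \frac{1}{\left(- 5 \sqrt{6} - 30\right) + 9} + 5 \left(\frac{1}{6} + 1\right)^{2} = \frac{1}{\left(-30 - 5 \sqrt{6}\right) + 9} + 5 \left(\frac{7}{6}\right)^{2} = \frac{1}{-21 - 5 \sqrt{6}} + 5 \cdot \frac{49}{36} = \frac{1}{-21 - 5 \sqrt{6}} + \frac{245}{36} = \frac{245}{36} + \frac{1}{-21 - 5 \sqrt{6}}$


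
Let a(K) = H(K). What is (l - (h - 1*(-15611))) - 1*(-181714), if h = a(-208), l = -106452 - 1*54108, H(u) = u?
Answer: 5751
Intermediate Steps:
a(K) = K
l = -160560 (l = -106452 - 54108 = -160560)
h = -208
(l - (h - 1*(-15611))) - 1*(-181714) = (-160560 - (-208 - 1*(-15611))) - 1*(-181714) = (-160560 - (-208 + 15611)) + 181714 = (-160560 - 1*15403) + 181714 = (-160560 - 15403) + 181714 = -175963 + 181714 = 5751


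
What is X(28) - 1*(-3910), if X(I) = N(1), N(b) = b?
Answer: 3911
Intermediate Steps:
X(I) = 1
X(28) - 1*(-3910) = 1 - 1*(-3910) = 1 + 3910 = 3911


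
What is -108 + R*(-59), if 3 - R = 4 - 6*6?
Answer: -2173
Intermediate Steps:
R = 35 (R = 3 - (4 - 6*6) = 3 - (4 - 36) = 3 - 1*(-32) = 3 + 32 = 35)
-108 + R*(-59) = -108 + 35*(-59) = -108 - 2065 = -2173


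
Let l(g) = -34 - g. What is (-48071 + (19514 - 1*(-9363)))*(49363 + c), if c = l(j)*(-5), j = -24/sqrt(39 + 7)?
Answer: -950736402 + 1151640*sqrt(46)/23 ≈ -9.5040e+8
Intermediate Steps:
j = -12*sqrt(46)/23 (j = -24*sqrt(46)/46 = -12*sqrt(46)/23 ≈ -3.5386)
c = 170 - 60*sqrt(46)/23 (c = (-34 - (-12)*sqrt(46)/23)*(-5) = (-34 + 12*sqrt(46)/23)*(-5) = 170 - 60*sqrt(46)/23 ≈ 152.31)
(-48071 + (19514 - 1*(-9363)))*(49363 + c) = (-48071 + (19514 - 1*(-9363)))*(49363 + (170 - 60*sqrt(46)/23)) = (-48071 + (19514 + 9363))*(49533 - 60*sqrt(46)/23) = (-48071 + 28877)*(49533 - 60*sqrt(46)/23) = -19194*(49533 - 60*sqrt(46)/23) = -950736402 + 1151640*sqrt(46)/23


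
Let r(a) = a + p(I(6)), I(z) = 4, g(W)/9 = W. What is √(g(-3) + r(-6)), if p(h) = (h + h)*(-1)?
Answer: I*√41 ≈ 6.4031*I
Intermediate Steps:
g(W) = 9*W
p(h) = -2*h (p(h) = (2*h)*(-1) = -2*h)
r(a) = -8 + a (r(a) = a - 2*4 = a - 8 = -8 + a)
√(g(-3) + r(-6)) = √(9*(-3) + (-8 - 6)) = √(-27 - 14) = √(-41) = I*√41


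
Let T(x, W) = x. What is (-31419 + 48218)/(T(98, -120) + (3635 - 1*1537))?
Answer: 16799/2196 ≈ 7.6498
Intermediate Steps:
(-31419 + 48218)/(T(98, -120) + (3635 - 1*1537)) = (-31419 + 48218)/(98 + (3635 - 1*1537)) = 16799/(98 + (3635 - 1537)) = 16799/(98 + 2098) = 16799/2196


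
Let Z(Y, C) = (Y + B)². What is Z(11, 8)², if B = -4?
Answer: 2401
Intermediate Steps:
Z(Y, C) = (-4 + Y)² (Z(Y, C) = (Y - 4)² = (-4 + Y)²)
Z(11, 8)² = ((-4 + 11)²)² = (7²)² = 49² = 2401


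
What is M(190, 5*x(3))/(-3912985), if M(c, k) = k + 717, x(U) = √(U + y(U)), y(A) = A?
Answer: -717/3912985 - √6/782597 ≈ -0.00018637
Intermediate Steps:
x(U) = √2*√U (x(U) = √(U + U) = √(2*U) = √2*√U)
M(c, k) = 717 + k
M(190, 5*x(3))/(-3912985) = (717 + 5*(√2*√3))/(-3912985) = (717 + 5*√6)*(-1/3912985) = -717/3912985 - √6/782597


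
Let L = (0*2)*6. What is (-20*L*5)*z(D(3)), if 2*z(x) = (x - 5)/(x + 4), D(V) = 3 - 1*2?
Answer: 0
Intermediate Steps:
D(V) = 1 (D(V) = 3 - 2 = 1)
L = 0 (L = 0*6 = 0)
z(x) = (-5 + x)/(2*(4 + x)) (z(x) = ((x - 5)/(x + 4))/2 = ((-5 + x)/(4 + x))/2 = (-5 + x)/(2*(4 + x)))
(-20*L*5)*z(D(3)) = (-0*5)*((-5 + 1)/(2*(4 + 1))) = (-20*0)*((½)*(-4)/5) = 0*((½)*(⅕)*(-4)) = 0*(-⅖) = 0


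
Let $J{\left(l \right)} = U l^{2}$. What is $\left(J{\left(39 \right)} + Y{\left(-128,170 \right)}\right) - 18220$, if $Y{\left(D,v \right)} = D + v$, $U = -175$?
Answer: $-284353$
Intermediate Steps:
$J{\left(l \right)} = - 175 l^{2}$
$\left(J{\left(39 \right)} + Y{\left(-128,170 \right)}\right) - 18220 = \left(- 175 \cdot 39^{2} + \left(-128 + 170\right)\right) - 18220 = \left(\left(-175\right) 1521 + 42\right) - 18220 = \left(-266175 + 42\right) - 18220 = -266133 - 18220 = -284353$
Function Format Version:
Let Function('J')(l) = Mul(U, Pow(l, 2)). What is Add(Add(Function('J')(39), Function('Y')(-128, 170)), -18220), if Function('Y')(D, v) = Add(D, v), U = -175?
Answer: -284353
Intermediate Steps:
Function('J')(l) = Mul(-175, Pow(l, 2))
Add(Add(Function('J')(39), Function('Y')(-128, 170)), -18220) = Add(Add(Mul(-175, Pow(39, 2)), Add(-128, 170)), -18220) = Add(Add(Mul(-175, 1521), 42), -18220) = Add(Add(-266175, 42), -18220) = Add(-266133, -18220) = -284353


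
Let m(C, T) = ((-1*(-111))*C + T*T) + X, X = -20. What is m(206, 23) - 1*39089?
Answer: -15714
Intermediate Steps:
m(C, T) = -20 + T² + 111*C (m(C, T) = ((-1*(-111))*C + T*T) - 20 = (111*C + T²) - 20 = (T² + 111*C) - 20 = -20 + T² + 111*C)
m(206, 23) - 1*39089 = (-20 + 23² + 111*206) - 1*39089 = (-20 + 529 + 22866) - 39089 = 23375 - 39089 = -15714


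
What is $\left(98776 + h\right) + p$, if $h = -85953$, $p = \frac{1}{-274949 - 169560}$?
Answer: $\frac{5699938906}{444509} \approx 12823.0$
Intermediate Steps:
$p = - \frac{1}{444509}$ ($p = \frac{1}{-444509} = - \frac{1}{444509} \approx -2.2497 \cdot 10^{-6}$)
$\left(98776 + h\right) + p = \left(98776 - 85953\right) - \frac{1}{444509} = 12823 - \frac{1}{444509} = \frac{5699938906}{444509}$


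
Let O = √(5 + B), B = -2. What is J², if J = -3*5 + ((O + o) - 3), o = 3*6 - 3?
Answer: (-3 + √3)² ≈ 1.6077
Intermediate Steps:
o = 15 (o = 18 - 3 = 15)
O = √3 (O = √(5 - 2) = √3 ≈ 1.7320)
J = -3 + √3 (J = -3*5 + ((√3 + 15) - 3) = -15 + ((15 + √3) - 3) = -15 + (12 + √3) = -3 + √3 ≈ -1.2680)
J² = (-3 + √3)²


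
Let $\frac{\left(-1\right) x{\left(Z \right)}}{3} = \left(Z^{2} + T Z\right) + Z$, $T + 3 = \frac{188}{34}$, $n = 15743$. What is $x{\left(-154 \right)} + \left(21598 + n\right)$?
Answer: $- \frac{546999}{17} \approx -32176.0$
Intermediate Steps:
$T = \frac{43}{17}$ ($T = -3 + \frac{188}{34} = -3 + 188 \cdot \frac{1}{34} = -3 + \frac{94}{17} = \frac{43}{17} \approx 2.5294$)
$x{\left(Z \right)} = - 3 Z^{2} - \frac{180 Z}{17}$ ($x{\left(Z \right)} = - 3 \left(\left(Z^{2} + \frac{43 Z}{17}\right) + Z\right) = - 3 \left(Z^{2} + \frac{60 Z}{17}\right) = - 3 Z^{2} - \frac{180 Z}{17}$)
$x{\left(-154 \right)} + \left(21598 + n\right) = \left(- \frac{3}{17}\right) \left(-154\right) \left(60 + 17 \left(-154\right)\right) + \left(21598 + 15743\right) = \left(- \frac{3}{17}\right) \left(-154\right) \left(60 - 2618\right) + 37341 = \left(- \frac{3}{17}\right) \left(-154\right) \left(-2558\right) + 37341 = - \frac{1181796}{17} + 37341 = - \frac{546999}{17}$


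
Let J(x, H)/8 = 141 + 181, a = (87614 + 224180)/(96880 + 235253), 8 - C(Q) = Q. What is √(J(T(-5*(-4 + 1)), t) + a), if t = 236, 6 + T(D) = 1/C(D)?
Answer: √284268118355466/332133 ≈ 50.764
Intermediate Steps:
C(Q) = 8 - Q
T(D) = -6 + 1/(8 - D)
a = 311794/332133 ≈ 0.93876
J(x, H) = 2576 (J(x, H) = 8*(141 + 181) = 8*322 = 2576)
√(J(T(-5*(-4 + 1)), t) + a) = √(2576 + 311794/332133) = √(855886402/332133) = √284268118355466/332133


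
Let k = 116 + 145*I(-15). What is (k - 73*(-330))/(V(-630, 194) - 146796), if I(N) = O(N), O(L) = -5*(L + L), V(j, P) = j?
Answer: -22978/73713 ≈ -0.31172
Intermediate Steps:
O(L) = -10*L
I(N) = -10*N
k = 21866 (k = 116 + 145*(-10*(-15)) = 116 + 145*150 = 116 + 21750 = 21866)
(k - 73*(-330))/(V(-630, 194) - 146796) = (21866 - 73*(-330))/(-630 - 146796) = (21866 + 24090)/(-147426) = 45956*(-1/147426) = -22978/73713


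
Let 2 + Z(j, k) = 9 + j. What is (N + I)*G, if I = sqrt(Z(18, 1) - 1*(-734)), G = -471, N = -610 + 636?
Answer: -12246 - 471*sqrt(759) ≈ -25222.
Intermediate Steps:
Z(j, k) = 7 + j (Z(j, k) = -2 + (9 + j) = 7 + j)
N = 26
I = sqrt(759) (I = sqrt((7 + 18) - 1*(-734)) = sqrt(25 + 734) = sqrt(759) ≈ 27.550)
(N + I)*G = (26 + sqrt(759))*(-471) = -12246 - 471*sqrt(759)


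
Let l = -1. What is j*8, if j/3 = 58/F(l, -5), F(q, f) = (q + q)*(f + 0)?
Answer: 696/5 ≈ 139.20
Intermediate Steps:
F(q, f) = 2*f*q (F(q, f) = (2*q)*f = 2*f*q)
j = 87/5 (j = 3*(58/((2*(-5)*(-1)))) = 3*(58/10) = 3*(58*(1/10)) = 3*(29/5) = 87/5 ≈ 17.400)
j*8 = (87/5)*8 = 696/5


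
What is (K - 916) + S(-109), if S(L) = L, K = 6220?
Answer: 5195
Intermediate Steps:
(K - 916) + S(-109) = (6220 - 916) - 109 = 5304 - 109 = 5195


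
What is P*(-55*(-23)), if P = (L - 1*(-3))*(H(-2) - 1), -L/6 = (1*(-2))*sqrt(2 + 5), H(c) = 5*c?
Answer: -41745 - 166980*sqrt(7) ≈ -4.8353e+5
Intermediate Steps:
L = 12*sqrt(7) (L = -6*1*(-2)*sqrt(2 + 5) = -(-12)*sqrt(7) = 12*sqrt(7) ≈ 31.749)
P = -33 - 132*sqrt(7) (P = (12*sqrt(7) - 1*(-3))*(5*(-2) - 1) = (12*sqrt(7) + 3)*(-10 - 1) = (3 + 12*sqrt(7))*(-11) = -33 - 132*sqrt(7) ≈ -382.24)
P*(-55*(-23)) = (-33 - 132*sqrt(7))*(-55*(-23)) = (-33 - 132*sqrt(7))*1265 = -41745 - 166980*sqrt(7)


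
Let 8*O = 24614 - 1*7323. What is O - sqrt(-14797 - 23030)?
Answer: 17291/8 - 9*I*sqrt(467) ≈ 2161.4 - 194.49*I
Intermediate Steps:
O = 17291/8 (O = (24614 - 1*7323)/8 = (24614 - 7323)/8 = (1/8)*17291 = 17291/8 ≈ 2161.4)
O - sqrt(-14797 - 23030) = 17291/8 - sqrt(-14797 - 23030) = 17291/8 - sqrt(-37827) = 17291/8 - 9*I*sqrt(467)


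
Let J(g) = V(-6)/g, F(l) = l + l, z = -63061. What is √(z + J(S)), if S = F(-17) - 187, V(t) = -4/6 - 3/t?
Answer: I*√110878641510/1326 ≈ 251.12*I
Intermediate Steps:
V(t) = -⅔ - 3/t (V(t) = -4*⅙ - 3/t = -⅔ - 3/t)
F(l) = 2*l
S = -221 (S = 2*(-17) - 187 = -34 - 187 = -221)
J(g) = -1/(6*g) (J(g) = (-⅔ - 3/(-6))/g = (-⅔ - 3*(-⅙))/g = (-⅔ + ½)/g = -1/(6*g))
√(z + J(S)) = √(-63061 - ⅙/(-221)) = √(-63061 - ⅙*(-1/221)) = √(-63061 + 1/1326) = √(-83618885/1326) = I*√110878641510/1326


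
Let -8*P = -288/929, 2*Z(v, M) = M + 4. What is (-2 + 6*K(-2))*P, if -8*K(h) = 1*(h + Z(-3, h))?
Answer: -45/929 ≈ -0.048439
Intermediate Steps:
Z(v, M) = 2 + M/2 (Z(v, M) = (M + 4)/2 = (4 + M)/2 = 2 + M/2)
P = 36/929 (P = -(-36)/929 = -⅛*(-288/929) = 36/929 ≈ 0.038751)
K(h) = -¼ - 3*h/16 (K(h) = -(h + (2 + h/2))/8 = -(2 + 3*h/2)/8 = -¼ - 3*h/16)
(-2 + 6*K(-2))*P = (-2 + 6*(-¼ - 3/16*(-2)))*(36/929) = (-2 + 6*(-¼ + 3/8))*(36/929) = (-2 + 6*(⅛))*(36/929) = (-2 + ¾)*(36/929) = -5/4*36/929 = -45/929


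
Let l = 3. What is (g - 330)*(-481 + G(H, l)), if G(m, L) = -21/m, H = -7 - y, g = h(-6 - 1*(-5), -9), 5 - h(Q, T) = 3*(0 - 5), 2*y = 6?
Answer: 148459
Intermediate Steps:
y = 3 (y = (1/2)*6 = 3)
h(Q, T) = 20 (h(Q, T) = 5 - 3*(0 - 5) = 5 - 3*(-5) = 5 - 1*(-15) = 5 + 15 = 20)
g = 20
H = -10 (H = -7 - 1*3 = -7 - 3 = -10)
(g - 330)*(-481 + G(H, l)) = (20 - 330)*(-481 - 21/(-10)) = -310*(-481 - 21*(-1/10)) = -310*(-481 + 21/10) = -310*(-4789/10) = 148459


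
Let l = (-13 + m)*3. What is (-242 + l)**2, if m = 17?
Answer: 52900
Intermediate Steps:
l = 12 (l = (-13 + 17)*3 = 4*3 = 12)
(-242 + l)**2 = (-242 + 12)**2 = (-230)**2 = 52900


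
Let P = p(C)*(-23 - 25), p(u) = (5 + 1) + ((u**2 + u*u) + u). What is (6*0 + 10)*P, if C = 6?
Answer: -40320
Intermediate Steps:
p(u) = 6 + u + 2*u**2 (p(u) = 6 + ((u**2 + u**2) + u) = 6 + (2*u**2 + u) = 6 + (u + 2*u**2) = 6 + u + 2*u**2)
P = -4032 (P = (6 + 6 + 2*6**2)*(-23 - 25) = (6 + 6 + 2*36)*(-48) = (6 + 6 + 72)*(-48) = 84*(-48) = -4032)
(6*0 + 10)*P = (6*0 + 10)*(-4032) = (0 + 10)*(-4032) = 10*(-4032) = -40320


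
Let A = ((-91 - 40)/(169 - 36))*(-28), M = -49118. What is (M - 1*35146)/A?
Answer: -400254/131 ≈ -3055.4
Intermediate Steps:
A = 524/19 (A = -131/133*(-28) = 524/19 ≈ 27.579)
(M - 1*35146)/A = (-49118 - 1*35146)/(524/19) = (-49118 - 35146)*(19/524) = -84264*19/524 = -400254/131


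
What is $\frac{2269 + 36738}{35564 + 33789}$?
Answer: $\frac{39007}{69353} \approx 0.56244$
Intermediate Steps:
$\frac{2269 + 36738}{35564 + 33789} = \frac{39007}{69353}$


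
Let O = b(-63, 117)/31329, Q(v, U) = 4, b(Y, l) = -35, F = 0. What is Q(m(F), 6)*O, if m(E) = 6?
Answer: -140/31329 ≈ -0.0044687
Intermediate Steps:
O = -35/31329 ≈ -0.0011172
Q(m(F), 6)*O = 4*(-35/31329) = -140/31329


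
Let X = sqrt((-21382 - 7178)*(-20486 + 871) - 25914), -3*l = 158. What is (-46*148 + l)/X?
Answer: -10291*sqrt(1270246)/40012749 ≈ -0.28987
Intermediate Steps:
l = -158/3 (l = -1/3*158 = -158/3 ≈ -52.667)
X = 21*sqrt(1270246) (X = sqrt(-28560*(-19615) - 25914) = sqrt(560204400 - 25914) = sqrt(560178486) = 21*sqrt(1270246) ≈ 23668.)
(-46*148 + l)/X = (-46*148 - 158/3)/((21*sqrt(1270246))) = (-6808 - 158/3)*(sqrt(1270246)/26675166) = -10291*sqrt(1270246)/40012749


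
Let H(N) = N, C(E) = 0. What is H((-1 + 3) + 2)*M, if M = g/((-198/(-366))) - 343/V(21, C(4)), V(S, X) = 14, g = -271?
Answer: -69358/33 ≈ -2101.8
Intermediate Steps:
M = -34679/66 (M = -271/((-198/(-366))) - 343/14 = -271/((-198*(-1/366))) - 343*1/14 = -271/33/61 - 49/2 = -271*61/33 - 49/2 = -16531/33 - 49/2 = -34679/66 ≈ -525.44)
H((-1 + 3) + 2)*M = ((-1 + 3) + 2)*(-34679/66) = (2 + 2)*(-34679/66) = 4*(-34679/66) = -69358/33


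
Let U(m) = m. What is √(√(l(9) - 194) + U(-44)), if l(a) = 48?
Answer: √(-44 + I*√146) ≈ 0.90248 + 6.6944*I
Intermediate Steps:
√(√(l(9) - 194) + U(-44)) = √(√(48 - 194) - 44) = √(√(-146) - 44) = √(I*√146 - 44) = √(-44 + I*√146)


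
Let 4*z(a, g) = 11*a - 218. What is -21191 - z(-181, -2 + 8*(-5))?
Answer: -82555/4 ≈ -20639.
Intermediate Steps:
z(a, g) = -109/2 + 11*a/4 (z(a, g) = (11*a - 218)/4 = (-218 + 11*a)/4 = -109/2 + 11*a/4)
-21191 - z(-181, -2 + 8*(-5)) = -21191 - (-109/2 + (11/4)*(-181)) = -21191 - (-109/2 - 1991/4) = -21191 - 1*(-2209/4) = -21191 + 2209/4 = -82555/4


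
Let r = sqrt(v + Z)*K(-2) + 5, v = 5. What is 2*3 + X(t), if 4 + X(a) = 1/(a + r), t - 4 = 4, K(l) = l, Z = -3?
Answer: 335/161 + 2*sqrt(2)/161 ≈ 2.0983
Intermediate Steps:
t = 8 (t = 4 + 4 = 8)
r = 5 - 2*sqrt(2) (r = sqrt(5 - 3)*(-2) + 5 = sqrt(2)*(-2) + 5 = -2*sqrt(2) + 5 = 5 - 2*sqrt(2) ≈ 2.1716)
X(a) = -4 + 1/(5 + a - 2*sqrt(2)) (X(a) = -4 + 1/(a + (5 - 2*sqrt(2))) = -4 + 1/(5 + a - 2*sqrt(2)))
2*3 + X(t) = 2*3 + (-19 - 4*8 + 8*sqrt(2))/(5 + 8 - 2*sqrt(2)) = 6 + (-19 - 32 + 8*sqrt(2))/(13 - 2*sqrt(2)) = 6 + (-51 + 8*sqrt(2))/(13 - 2*sqrt(2))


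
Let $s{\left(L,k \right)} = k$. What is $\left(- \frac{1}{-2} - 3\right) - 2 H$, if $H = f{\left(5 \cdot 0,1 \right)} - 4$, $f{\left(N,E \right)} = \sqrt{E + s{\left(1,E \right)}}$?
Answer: $\frac{11}{2} - 2 \sqrt{2} \approx 2.6716$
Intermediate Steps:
$f{\left(N,E \right)} = \sqrt{2} \sqrt{E}$ ($f{\left(N,E \right)} = \sqrt{E + E} = \sqrt{2 E} = \sqrt{2} \sqrt{E}$)
$H = -4 + \sqrt{2}$ ($H = \sqrt{2} \sqrt{1} - 4 = \sqrt{2} \cdot 1 - 4 = \sqrt{2} - 4 = -4 + \sqrt{2} \approx -2.5858$)
$\left(- \frac{1}{-2} - 3\right) - 2 H = \left(- \frac{1}{-2} - 3\right) - 2 \left(-4 + \sqrt{2}\right) = \left(\left(-1\right) \left(- \frac{1}{2}\right) - 3\right) + \left(8 - 2 \sqrt{2}\right) = \left(\frac{1}{2} - 3\right) + \left(8 - 2 \sqrt{2}\right) = - \frac{5}{2} + \left(8 - 2 \sqrt{2}\right) = \frac{11}{2} - 2 \sqrt{2}$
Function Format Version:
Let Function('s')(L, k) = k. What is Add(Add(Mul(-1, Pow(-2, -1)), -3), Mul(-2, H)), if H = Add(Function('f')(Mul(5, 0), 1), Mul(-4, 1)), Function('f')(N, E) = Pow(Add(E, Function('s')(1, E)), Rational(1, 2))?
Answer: Add(Rational(11, 2), Mul(-2, Pow(2, Rational(1, 2)))) ≈ 2.6716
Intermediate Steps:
Function('f')(N, E) = Mul(Pow(2, Rational(1, 2)), Pow(E, Rational(1, 2))) (Function('f')(N, E) = Pow(Add(E, E), Rational(1, 2)) = Pow(Mul(2, E), Rational(1, 2)) = Mul(Pow(2, Rational(1, 2)), Pow(E, Rational(1, 2))))
H = Add(-4, Pow(2, Rational(1, 2))) (H = Add(Mul(Pow(2, Rational(1, 2)), Pow(1, Rational(1, 2))), Mul(-4, 1)) = Add(Mul(Pow(2, Rational(1, 2)), 1), -4) = Add(Pow(2, Rational(1, 2)), -4) = Add(-4, Pow(2, Rational(1, 2))) ≈ -2.5858)
Add(Add(Mul(-1, Pow(-2, -1)), -3), Mul(-2, H)) = Add(Add(Mul(-1, Pow(-2, -1)), -3), Mul(-2, Add(-4, Pow(2, Rational(1, 2))))) = Add(Add(Mul(-1, Rational(-1, 2)), -3), Add(8, Mul(-2, Pow(2, Rational(1, 2))))) = Add(Add(Rational(1, 2), -3), Add(8, Mul(-2, Pow(2, Rational(1, 2))))) = Add(Rational(-5, 2), Add(8, Mul(-2, Pow(2, Rational(1, 2))))) = Add(Rational(11, 2), Mul(-2, Pow(2, Rational(1, 2))))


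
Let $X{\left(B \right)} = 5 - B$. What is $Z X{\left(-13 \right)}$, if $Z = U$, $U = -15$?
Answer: $-270$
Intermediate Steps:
$Z = -15$
$Z X{\left(-13 \right)} = - 15 \left(5 - -13\right) = - 15 \left(5 + 13\right) = \left(-15\right) 18 = -270$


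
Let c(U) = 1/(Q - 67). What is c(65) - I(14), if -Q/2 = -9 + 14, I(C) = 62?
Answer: -4775/77 ≈ -62.013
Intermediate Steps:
Q = -10 (Q = -2*(-9 + 14) = -2*5 = -10)
c(U) = -1/77 (c(U) = 1/(-10 - 67) = 1/(-77) = -1/77)
c(65) - I(14) = -1/77 - 1*62 = -1/77 - 62 = -4775/77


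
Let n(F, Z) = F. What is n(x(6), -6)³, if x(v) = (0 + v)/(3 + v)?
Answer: 8/27 ≈ 0.29630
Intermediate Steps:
x(v) = v/(3 + v)
n(x(6), -6)³ = (6/(3 + 6))³ = (6/9)³ = (6*(⅑))³ = (⅔)³ = 8/27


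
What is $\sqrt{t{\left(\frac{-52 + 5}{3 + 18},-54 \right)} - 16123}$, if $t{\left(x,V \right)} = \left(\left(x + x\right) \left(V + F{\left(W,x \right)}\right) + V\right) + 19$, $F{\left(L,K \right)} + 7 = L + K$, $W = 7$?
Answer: $\frac{2 i \sqrt{1753666}}{21} \approx 126.12 i$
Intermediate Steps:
$F{\left(L,K \right)} = -7 + K + L$ ($F{\left(L,K \right)} = -7 + \left(L + K\right) = -7 + \left(K + L\right) = -7 + K + L$)
$t{\left(x,V \right)} = 19 + V + 2 x \left(V + x\right)$ ($t{\left(x,V \right)} = \left(\left(x + x\right) \left(V + \left(-7 + x + 7\right)\right) + V\right) + 19 = \left(2 x \left(V + x\right) + V\right) + 19 = \left(V + 2 x \left(V + x\right)\right) + 19 = 19 + V + 2 x \left(V + x\right)$)
$\sqrt{t{\left(\frac{-52 + 5}{3 + 18},-54 \right)} - 16123} = \sqrt{\left(19 - 54 + 2 \left(\frac{-52 + 5}{3 + 18}\right)^{2} + 2 \left(-54\right) \frac{-52 + 5}{3 + 18}\right) - 16123} = \sqrt{\left(19 - 54 + 2 \left(- \frac{47}{21}\right)^{2} + 2 \left(-54\right) \left(- \frac{47}{21}\right)\right) - 16123} = \sqrt{\left(19 - 54 + 2 \cdot \frac{2209}{441} + \frac{1692}{7}\right) - 16123} = \sqrt{\left(19 - 54 + \frac{4418}{441} + \frac{1692}{7}\right) - 16123} = \sqrt{\frac{95579}{441} - 16123} = \sqrt{- \frac{7014664}{441}} = \frac{2 i \sqrt{1753666}}{21}$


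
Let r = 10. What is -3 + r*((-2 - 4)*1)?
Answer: -63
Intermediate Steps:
-3 + r*((-2 - 4)*1) = -3 + 10*((-2 - 4)*1) = -3 + 10*(-6*1) = -3 + 10*(-6) = -3 - 60 = -63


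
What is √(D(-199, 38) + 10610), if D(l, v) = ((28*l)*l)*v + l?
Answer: 15*√187315 ≈ 6492.0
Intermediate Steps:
D(l, v) = l + 28*v*l² (D(l, v) = (28*l²)*v + l = 28*v*l² + l = l + 28*v*l²)
√(D(-199, 38) + 10610) = √(-199*(1 + 28*(-199)*38) + 10610) = √(-199*(1 - 211736) + 10610) = √(-199*(-211735) + 10610) = √(42135265 + 10610) = √42145875 = 15*√187315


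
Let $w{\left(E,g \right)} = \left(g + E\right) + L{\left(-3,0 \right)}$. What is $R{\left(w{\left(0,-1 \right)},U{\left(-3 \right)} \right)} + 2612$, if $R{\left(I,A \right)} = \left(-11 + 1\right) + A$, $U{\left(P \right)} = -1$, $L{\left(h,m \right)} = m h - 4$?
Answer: $2601$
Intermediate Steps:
$L{\left(h,m \right)} = -4 + h m$ ($L{\left(h,m \right)} = h m - 4 = -4 + h m$)
$w{\left(E,g \right)} = -4 + E + g$ ($w{\left(E,g \right)} = \left(g + E\right) - 4 = \left(E + g\right) + \left(-4 + 0\right) = \left(E + g\right) - 4 = -4 + E + g$)
$R{\left(I,A \right)} = -10 + A$
$R{\left(w{\left(0,-1 \right)},U{\left(-3 \right)} \right)} + 2612 = \left(-10 - 1\right) + 2612 = -11 + 2612 = 2601$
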